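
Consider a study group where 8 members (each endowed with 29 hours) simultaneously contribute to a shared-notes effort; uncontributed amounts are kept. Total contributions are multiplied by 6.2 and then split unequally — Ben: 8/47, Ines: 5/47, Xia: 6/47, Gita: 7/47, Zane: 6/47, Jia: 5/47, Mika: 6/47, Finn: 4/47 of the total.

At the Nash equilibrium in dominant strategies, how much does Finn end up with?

44.30 hours

A player with share s gets back 6.2·s per unit contributed, so full contribution is dominant for anyone with s > 1/6.2 = 0.1613 and zero contribution is dominant for anyone below.
The only share above 0.1613 is Ben's 8/47, contributing 29; the remaining 7 contribute 0. Total contributed: 29.
Finn keeps 29 and receives 6.2 × 29 × 4/47 = 15.30 from the shared-notes effort, for a payoff of 44.30.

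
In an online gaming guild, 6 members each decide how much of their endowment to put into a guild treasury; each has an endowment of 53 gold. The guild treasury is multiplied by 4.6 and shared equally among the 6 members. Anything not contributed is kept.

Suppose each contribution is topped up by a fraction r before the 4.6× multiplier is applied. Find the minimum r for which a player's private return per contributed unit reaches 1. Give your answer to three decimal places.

0.304

With matching at rate r, one contributed unit becomes (1 + r) in the guild treasury and returns 4.6 × (1 + r) / 6 to the contributor.
Setting this equal to 1: 1 + r = 6/4.6 = 1.3043.
So the minimum matching rate is r = 1.3043 − 1 = 0.304.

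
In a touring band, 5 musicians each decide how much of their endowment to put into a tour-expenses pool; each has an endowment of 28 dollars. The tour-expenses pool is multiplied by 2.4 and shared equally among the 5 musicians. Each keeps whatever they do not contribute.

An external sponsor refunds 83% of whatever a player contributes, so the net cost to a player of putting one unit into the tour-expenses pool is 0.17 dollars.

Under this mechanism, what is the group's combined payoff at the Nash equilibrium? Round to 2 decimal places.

The effective private return per unit is now (2.4/5) / 0.17 = 2.8235 > 1, so every player's dominant strategy flips to full contribution.
So the Nash equilibrium is full contribution by all 5; the group earns 5 × (28 × 0.83 + 2.4 × 28) = 452.20.

452.20 dollars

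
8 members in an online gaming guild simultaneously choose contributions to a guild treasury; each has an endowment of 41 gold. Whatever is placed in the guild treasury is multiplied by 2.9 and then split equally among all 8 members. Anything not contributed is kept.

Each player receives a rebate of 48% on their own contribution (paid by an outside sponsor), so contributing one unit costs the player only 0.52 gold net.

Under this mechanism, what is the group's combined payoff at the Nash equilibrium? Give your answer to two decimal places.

The effective private return is (2.9/8) / 0.52 = 0.6971, which is still under 1, so the mechanism doesn't change anyone's dominant strategy: zero contribution.
Everyone keeps their endowment and the group total is 8 × 41 = 328.

328.00 gold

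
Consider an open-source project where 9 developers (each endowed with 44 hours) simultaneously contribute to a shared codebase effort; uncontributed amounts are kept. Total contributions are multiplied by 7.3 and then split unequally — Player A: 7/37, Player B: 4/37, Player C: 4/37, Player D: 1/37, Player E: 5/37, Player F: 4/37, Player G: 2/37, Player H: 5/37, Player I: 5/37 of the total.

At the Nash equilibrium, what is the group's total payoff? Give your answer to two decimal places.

673.20 hours

For player j, contributing a unit is worthwhile iff 7.3 × (j's share) ≥ 1, i.e. iff j's share is at least 0.1370.
Player A alone (share 7/37) is above the threshold, contributing 44; the remaining 8 contribute 0. Total contributed: 44.
The shared codebase effort pays out 7.3 × 44 = 321.20 in total (split across the unequal shares, but the aggregate is all that matters for the group sum).
The 8 free-riders keep 44 each, adding 352. Group total = 352 + 321.20 = 673.20.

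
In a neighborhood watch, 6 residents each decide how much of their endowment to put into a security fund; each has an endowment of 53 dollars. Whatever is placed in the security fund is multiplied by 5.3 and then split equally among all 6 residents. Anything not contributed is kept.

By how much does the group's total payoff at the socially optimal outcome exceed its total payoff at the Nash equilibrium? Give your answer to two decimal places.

Each contributed unit returns 5.3/6 = 0.8833 to its contributor — below 1 — so contributing 0 is dominant for every player. At the Nash equilibrium everyone keeps their 53, and the group total is 6 × 53 = 318.
Each contributed unit returns 5.300 to the group as a whole (0.8833 to each of 6 players), which exceeds 1, so the social optimum is full contribution: group total = 5.300 × 318 = 1685.40.
Efficiency loss = 1685.40 − 318 = 1367.40.

1367.40 dollars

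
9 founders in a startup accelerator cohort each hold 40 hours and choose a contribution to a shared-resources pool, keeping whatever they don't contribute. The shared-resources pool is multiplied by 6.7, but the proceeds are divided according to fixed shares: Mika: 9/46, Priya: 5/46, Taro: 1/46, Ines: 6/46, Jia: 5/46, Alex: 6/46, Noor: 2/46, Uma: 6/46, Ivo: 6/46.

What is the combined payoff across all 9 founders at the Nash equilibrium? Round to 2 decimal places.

588.00 hours

Player j's private return per contributed unit is 6.7 × (j's share). Contributing is weakly dominant for j when that share is at least 1/6.7 = 0.1493, and contributing 0 is dominant otherwise.
Mika alone (share 9/46) is above the threshold, contributing 40; the remaining 8 contribute 0. Total contributed: 40.
The shared-resources pool pays out 6.7 × 40 = 268.00 in total (split across the unequal shares, but the aggregate is all that matters for the group sum).
The 8 free-riders keep 40 each, adding 320. Group total = 320 + 268.00 = 588.00.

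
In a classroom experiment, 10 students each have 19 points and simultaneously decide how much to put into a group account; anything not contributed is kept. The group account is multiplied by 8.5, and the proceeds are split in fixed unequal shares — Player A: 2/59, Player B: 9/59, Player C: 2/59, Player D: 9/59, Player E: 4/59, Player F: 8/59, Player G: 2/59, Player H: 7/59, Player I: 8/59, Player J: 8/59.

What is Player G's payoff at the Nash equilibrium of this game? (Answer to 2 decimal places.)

51.85 points

Player j's private return per contributed unit is 8.5 × (j's share). Contributing is weakly dominant for j when that share is at least 1/8.5 = 0.1176, and contributing 0 is dominant otherwise.
Player B, Player D, Player F, Player H, Player I and Player J are above the threshold, contributing 19 each; the remaining 4 contribute 0. Total contributed: 114.
Player G keeps 19 and receives 8.5 × 114 × 2/59 = 32.85 from the group account, for a payoff of 51.85.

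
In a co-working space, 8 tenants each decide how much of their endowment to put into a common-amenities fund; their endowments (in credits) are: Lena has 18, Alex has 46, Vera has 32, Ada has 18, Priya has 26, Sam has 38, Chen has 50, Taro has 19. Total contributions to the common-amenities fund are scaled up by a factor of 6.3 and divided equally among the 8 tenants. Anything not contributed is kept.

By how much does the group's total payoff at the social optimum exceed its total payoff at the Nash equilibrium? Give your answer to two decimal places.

The private return per contributed unit is 6.3/8 = 0.7875 < 1 for every player regardless of endowment, so the Nash equilibrium is zero contribution and the group total is Σ E_j = 18 + 46 + 32 + 18 + 26 + 38 + 50 + 19 = 247.
Each contributed unit returns 6.300 to the group, so the social optimum is full contribution by everyone: group total = 6.300 × 247 = 1556.10.
Efficiency loss = (6.300 − 1) × 247 = 1309.10.

1309.10 credits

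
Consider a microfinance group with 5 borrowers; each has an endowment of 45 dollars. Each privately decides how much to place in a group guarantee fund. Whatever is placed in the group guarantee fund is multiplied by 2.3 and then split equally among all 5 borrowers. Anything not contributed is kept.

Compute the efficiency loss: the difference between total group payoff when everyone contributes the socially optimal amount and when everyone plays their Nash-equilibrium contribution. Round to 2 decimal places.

Each contributed unit returns 2.3/5 = 0.4600 to its contributor — below 1 — so contributing 0 is dominant for every player. At the Nash equilibrium everyone keeps their 45, and the group total is 5 × 45 = 225.
Each contributed unit returns 2.300 to the group as a whole (0.4600 to each of 5 players), which exceeds 1, so the social optimum is full contribution: group total = 2.300 × 225 = 517.50.
Efficiency loss = 517.50 − 225 = 292.50.

292.50 dollars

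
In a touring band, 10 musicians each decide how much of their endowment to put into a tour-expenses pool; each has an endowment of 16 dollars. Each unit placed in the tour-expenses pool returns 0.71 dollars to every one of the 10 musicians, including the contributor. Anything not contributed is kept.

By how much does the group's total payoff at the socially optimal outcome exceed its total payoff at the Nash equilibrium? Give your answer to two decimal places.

The private return per contributed unit is 0.71 < 1, so contributing 0 is dominant for every player. At the Nash equilibrium everyone keeps their 16, and the group total is 10 × 16 = 160.
Each contributed unit returns 7.100 to the group as a whole (0.71 to each of 10 players), which exceeds 1, so the social optimum is full contribution: group total = 7.100 × 160 = 1136.00.
Efficiency loss = 1136.00 − 160 = 976.00.

976.00 dollars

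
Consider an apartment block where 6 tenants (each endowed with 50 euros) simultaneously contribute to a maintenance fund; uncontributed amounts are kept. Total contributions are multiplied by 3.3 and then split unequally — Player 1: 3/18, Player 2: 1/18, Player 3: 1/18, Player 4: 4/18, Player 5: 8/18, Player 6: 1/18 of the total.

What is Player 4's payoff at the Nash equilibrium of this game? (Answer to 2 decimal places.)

86.67 euros

Player j's private return per contributed unit is 3.3 × (j's share). Contributing is weakly dominant for j when that share is at least 1/3.3 = 0.3030, and contributing 0 is dominant otherwise.
Player 5 alone (share 8/18) is above the threshold, contributing 50; the remaining 5 contribute 0. Total contributed: 50.
Player 4 keeps 50 and receives 3.3 × 50 × 4/18 = 36.67 from the maintenance fund, for a payoff of 86.67.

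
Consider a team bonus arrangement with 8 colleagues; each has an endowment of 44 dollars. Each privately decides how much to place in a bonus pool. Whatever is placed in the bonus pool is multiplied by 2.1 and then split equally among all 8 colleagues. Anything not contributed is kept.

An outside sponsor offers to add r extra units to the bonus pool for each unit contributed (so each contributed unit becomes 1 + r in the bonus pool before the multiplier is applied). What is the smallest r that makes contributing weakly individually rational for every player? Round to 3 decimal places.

With matching at rate r, one contributed unit becomes (1 + r) in the bonus pool and returns 2.1 × (1 + r) / 8 to the contributor.
Setting this equal to 1: 1 + r = 8/2.1 = 3.8095.
So the minimum matching rate is r = 3.8095 − 1 = 2.810.

2.810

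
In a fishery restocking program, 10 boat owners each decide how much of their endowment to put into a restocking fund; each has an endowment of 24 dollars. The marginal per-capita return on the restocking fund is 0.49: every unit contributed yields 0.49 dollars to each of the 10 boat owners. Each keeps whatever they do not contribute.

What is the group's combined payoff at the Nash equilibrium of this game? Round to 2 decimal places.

The private return per contributed unit is 0.49 < 1, so contributing 0 is dominant for every player. At the Nash equilibrium everyone keeps their 24, and the group total is 10 × 24 = 240.

240.00 dollars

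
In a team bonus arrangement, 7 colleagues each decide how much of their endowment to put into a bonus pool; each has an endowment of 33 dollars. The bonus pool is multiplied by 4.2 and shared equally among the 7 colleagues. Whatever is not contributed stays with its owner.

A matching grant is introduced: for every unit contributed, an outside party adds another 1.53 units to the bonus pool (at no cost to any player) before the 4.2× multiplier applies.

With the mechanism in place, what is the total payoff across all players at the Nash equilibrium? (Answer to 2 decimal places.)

Under the mechanism each unit contributed yields 4.2 × 2.53 / 7 = 1.5180 back to its contributor per unit of net cost, which exceeds 1, making full contribution the dominant choice for everyone.
So the Nash equilibrium is full contribution by all 7; the group earns 4.2 × 2.53 × 231 = 2454.61.

2454.61 dollars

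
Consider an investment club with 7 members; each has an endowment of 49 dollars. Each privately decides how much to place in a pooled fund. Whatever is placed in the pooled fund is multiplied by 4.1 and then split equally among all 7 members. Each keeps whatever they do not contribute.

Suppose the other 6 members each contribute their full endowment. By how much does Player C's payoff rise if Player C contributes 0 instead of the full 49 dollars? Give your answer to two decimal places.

20.30 dollars

Switching from a contribution of 49 to 0 lets Player C keep an extra 49 dollars, but lowers the pooled fund by 49, which costs Player C their own share of that drop: 4.1/7 × 49 = 28.70.
Net gain = 49 − 28.70 = 20.30. The private return per contributed unit (0.5857) is below 1, so free-riding is indeed the best response regardless of what the others do.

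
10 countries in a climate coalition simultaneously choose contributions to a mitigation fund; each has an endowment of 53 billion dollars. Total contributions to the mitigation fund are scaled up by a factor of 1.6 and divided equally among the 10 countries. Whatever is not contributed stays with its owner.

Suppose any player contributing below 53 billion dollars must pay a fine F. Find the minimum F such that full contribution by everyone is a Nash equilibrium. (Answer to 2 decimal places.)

44.52 billion dollars

Given the others contribute fully, the best deviation is to contribute 0 (any partial contribution still incurs the fine and gives up units whose private return 0.1600 is below 1).
Deviating from 53 to 0 saves 53 billion dollars but forfeits the deviator's share of the drop in the mitigation fund: 1.6/10 × 53 = 8.48.
So the deviation gain is 53 − 8.48 = 44.52, and the fine must be at least 44.52 billion dollars to wipe it out.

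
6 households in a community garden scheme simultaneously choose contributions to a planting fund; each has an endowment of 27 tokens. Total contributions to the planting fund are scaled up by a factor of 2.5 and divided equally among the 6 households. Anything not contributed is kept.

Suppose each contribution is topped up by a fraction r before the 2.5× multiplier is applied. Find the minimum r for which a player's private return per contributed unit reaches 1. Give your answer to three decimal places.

1.400

With matching at rate r, one contributed unit becomes (1 + r) in the planting fund and returns 2.5 × (1 + r) / 6 to the contributor.
Setting this equal to 1: 1 + r = 6/2.5 = 2.4000.
So the minimum matching rate is r = 2.4000 − 1 = 1.400.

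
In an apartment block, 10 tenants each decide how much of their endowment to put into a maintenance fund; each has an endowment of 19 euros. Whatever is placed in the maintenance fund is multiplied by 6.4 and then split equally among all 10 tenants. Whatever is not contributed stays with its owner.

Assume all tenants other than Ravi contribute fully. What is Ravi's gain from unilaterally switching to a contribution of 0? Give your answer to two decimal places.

Switching from a contribution of 19 to 0 lets Ravi keep an extra 19 euros, but lowers the maintenance fund by 19, which costs Ravi their own share of that drop: 6.4/10 × 19 = 12.16.
Net gain = 19 − 12.16 = 6.84. The private return per contributed unit (0.6400) is below 1, so free-riding is indeed the best response regardless of what the others do.

6.84 euros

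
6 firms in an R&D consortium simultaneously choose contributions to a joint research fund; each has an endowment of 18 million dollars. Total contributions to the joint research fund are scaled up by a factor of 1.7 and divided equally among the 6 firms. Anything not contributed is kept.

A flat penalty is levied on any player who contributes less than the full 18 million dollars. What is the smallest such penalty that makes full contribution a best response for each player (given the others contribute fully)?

Given the others contribute fully, the best deviation is to contribute 0 (any partial contribution still incurs the fine and gives up units whose private return 0.2833 is below 1).
Deviating from 18 to 0 saves 18 million dollars but forfeits the deviator's share of the drop in the joint research fund: 1.7/6 × 18 = 5.10.
So the deviation gain is 18 − 5.10 = 12.90, and the fine must be at least 12.90 million dollars to wipe it out.

12.90 million dollars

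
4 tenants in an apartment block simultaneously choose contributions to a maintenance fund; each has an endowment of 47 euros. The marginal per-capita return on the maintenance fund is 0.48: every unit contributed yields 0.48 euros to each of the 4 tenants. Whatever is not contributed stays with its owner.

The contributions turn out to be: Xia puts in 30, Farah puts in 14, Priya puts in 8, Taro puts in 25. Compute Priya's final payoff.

75.96 euros

Total contributed: 30 + 14 + 8 + 25 = 77.
Each receives 0.48 × 77 = 36.96 from the maintenance fund.
Priya keeps 47 − 8 = 39, so Priya's payoff is 39 + 36.96 = 75.96.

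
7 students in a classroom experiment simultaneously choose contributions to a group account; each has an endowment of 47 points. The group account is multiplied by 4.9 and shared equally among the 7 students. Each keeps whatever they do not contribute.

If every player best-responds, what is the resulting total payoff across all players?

Each contributed unit returns 4.9/7 = 0.7000 to its contributor — below 1 — so contributing 0 is dominant for every player. At the Nash equilibrium everyone keeps their 47, and the group total is 7 × 47 = 329.

329.00 points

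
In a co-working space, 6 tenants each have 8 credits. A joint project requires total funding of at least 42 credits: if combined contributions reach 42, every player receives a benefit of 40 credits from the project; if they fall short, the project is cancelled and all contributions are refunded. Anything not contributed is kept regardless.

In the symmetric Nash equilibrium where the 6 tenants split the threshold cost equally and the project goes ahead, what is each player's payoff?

Equal share of the threshold: 42/6 = 7.
At this profile no one gains by cutting their contribution: any cut drops the total below 42, the project is cancelled, contributions are refunded, and the deviator ends with 8, which is less than 8 − 7 + 40 = 41. Contributing more than 7 just wastes the excess. So contributing exactly 7 is a best response.
Each player's payoff: 8 − 7 + 40 = 41.

41 credits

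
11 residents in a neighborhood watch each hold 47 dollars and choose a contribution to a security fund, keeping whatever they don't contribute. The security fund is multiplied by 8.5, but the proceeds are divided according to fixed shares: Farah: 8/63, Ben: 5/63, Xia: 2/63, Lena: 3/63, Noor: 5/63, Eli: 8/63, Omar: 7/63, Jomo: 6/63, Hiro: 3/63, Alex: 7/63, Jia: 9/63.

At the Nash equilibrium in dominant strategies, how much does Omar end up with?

180.17 dollars

Player j's private return per contributed unit is 8.5 × (j's share). Contributing is weakly dominant for j when that share is at least 1/8.5 = 0.1176, and contributing 0 is dominant otherwise.
The shares above 0.1176 belong to Farah, Eli and Jia, contributing 47 each; the remaining 8 contribute 0. Total contributed: 141.
Omar keeps 47 and receives 8.5 × 141 × 7/63 = 133.17 from the security fund, for a payoff of 180.17.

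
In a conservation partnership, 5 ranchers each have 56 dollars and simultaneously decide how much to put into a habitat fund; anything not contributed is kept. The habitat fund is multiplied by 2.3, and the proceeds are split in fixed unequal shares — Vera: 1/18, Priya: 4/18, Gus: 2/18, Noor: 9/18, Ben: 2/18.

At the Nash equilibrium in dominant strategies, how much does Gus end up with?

Player j's private return per contributed unit is 2.3 × (j's share). Contributing is weakly dominant for j when that share is at least 1/2.3 = 0.4348, and contributing 0 is dominant otherwise.
Only Noor (9/18) clears that bar, contributing 56; the remaining 4 contribute 0. Total contributed: 56.
Gus keeps 56 and receives 2.3 × 56 × 2/18 = 14.31 from the habitat fund, for a payoff of 70.31.

70.31 dollars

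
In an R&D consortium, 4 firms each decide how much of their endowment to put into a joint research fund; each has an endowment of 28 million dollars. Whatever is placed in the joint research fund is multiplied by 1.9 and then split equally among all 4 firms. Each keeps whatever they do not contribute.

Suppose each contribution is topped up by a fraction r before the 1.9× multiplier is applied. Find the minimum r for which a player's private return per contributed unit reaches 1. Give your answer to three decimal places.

With matching at rate r, one contributed unit becomes (1 + r) in the joint research fund and returns 1.9 × (1 + r) / 4 to the contributor.
Setting this equal to 1: 1 + r = 4/1.9 = 2.1053.
So the minimum matching rate is r = 2.1053 − 1 = 1.105.

1.105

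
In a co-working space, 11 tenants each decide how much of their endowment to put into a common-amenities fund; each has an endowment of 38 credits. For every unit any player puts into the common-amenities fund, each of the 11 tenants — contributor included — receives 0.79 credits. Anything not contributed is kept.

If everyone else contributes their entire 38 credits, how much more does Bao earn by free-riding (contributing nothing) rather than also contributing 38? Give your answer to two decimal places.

7.98 credits

Switching from a contribution of 38 to 0 lets Bao keep an extra 38 credits, but lowers the common-amenities fund by 38, which costs Bao their own share of that drop: 0.79 × 38 = 30.02.
Net gain = 38 − 30.02 = 7.98. The private return per contributed unit (0.79) is below 1, so free-riding is indeed the best response regardless of what the others do.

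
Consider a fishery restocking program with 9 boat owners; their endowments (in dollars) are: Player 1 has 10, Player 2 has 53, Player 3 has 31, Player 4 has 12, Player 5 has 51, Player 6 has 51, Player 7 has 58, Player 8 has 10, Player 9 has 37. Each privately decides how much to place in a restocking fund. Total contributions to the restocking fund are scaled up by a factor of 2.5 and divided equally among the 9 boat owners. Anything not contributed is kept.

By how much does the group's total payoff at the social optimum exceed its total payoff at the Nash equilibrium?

469.50 dollars

The private return per contributed unit is 2.5/9 = 0.2778 < 1 for every player regardless of endowment, so the Nash equilibrium is zero contribution and the group total is Σ E_j = 10 + 53 + 31 + 12 + 51 + 51 + 58 + 10 + 37 = 313.
Each contributed unit returns 2.500 to the group, so the social optimum is full contribution by everyone: group total = 2.500 × 313 = 782.50.
Efficiency loss = (2.500 − 1) × 313 = 469.50.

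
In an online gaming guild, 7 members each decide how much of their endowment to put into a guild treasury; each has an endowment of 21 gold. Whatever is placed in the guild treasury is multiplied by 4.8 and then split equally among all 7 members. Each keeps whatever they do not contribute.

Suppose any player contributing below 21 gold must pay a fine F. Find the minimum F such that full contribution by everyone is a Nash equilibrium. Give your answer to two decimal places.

Given the others contribute fully, the best deviation is to contribute 0 (any partial contribution still incurs the fine and gives up units whose private return 0.6857 is below 1).
Deviating from 21 to 0 saves 21 gold but forfeits the deviator's share of the drop in the guild treasury: 4.8/7 × 21 = 14.40.
So the deviation gain is 21 − 14.40 = 6.60, and the fine must be at least 6.60 gold to wipe it out.

6.60 gold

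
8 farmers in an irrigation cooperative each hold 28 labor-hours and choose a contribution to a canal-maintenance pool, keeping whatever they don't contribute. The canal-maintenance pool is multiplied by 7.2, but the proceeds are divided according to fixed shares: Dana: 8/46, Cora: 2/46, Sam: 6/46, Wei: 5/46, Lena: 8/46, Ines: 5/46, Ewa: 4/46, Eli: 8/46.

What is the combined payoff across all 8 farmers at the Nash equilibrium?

A player with share s gets back 7.2·s per unit contributed, so full contribution is dominant for anyone with s > 1/7.2 = 0.1389 and zero contribution is dominant for anyone below.
Dana, Lena and Eli are above the threshold, contributing 28 each; the remaining 5 contribute 0. Total contributed: 84.
The canal-maintenance pool pays out 7.2 × 84 = 604.80 in total (split across the unequal shares, but the aggregate is all that matters for the group sum).
The 5 free-riders keep 28 each, adding 140. Group total = 140 + 604.80 = 744.80.

744.80 labor-hours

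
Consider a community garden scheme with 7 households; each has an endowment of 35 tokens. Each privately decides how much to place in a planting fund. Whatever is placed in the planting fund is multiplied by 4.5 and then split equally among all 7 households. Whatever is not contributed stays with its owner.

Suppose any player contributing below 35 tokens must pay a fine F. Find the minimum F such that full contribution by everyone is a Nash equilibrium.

12.50 tokens

Given the others contribute fully, the best deviation is to contribute 0 (any partial contribution still incurs the fine and gives up units whose private return 0.6429 is below 1).
Deviating from 35 to 0 saves 35 tokens but forfeits the deviator's share of the drop in the planting fund: 4.5/7 × 35 = 22.50.
So the deviation gain is 35 − 22.50 = 12.50, and the fine must be at least 12.50 tokens to wipe it out.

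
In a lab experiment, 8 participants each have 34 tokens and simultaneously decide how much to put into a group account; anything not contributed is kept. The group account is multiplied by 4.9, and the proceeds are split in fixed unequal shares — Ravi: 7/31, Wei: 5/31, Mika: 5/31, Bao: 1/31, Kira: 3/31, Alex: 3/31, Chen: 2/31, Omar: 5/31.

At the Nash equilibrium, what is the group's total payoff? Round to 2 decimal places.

404.60 tokens

Each unit j contributes comes back to j as 4.9 × (j's share), so j prefers to contribute only if that share exceeds 1/4.9 = 0.2041; otherwise keeping the unit dominates.
Ravi alone (share 7/31) is above the threshold, contributing 34; the remaining 7 contribute 0. Total contributed: 34.
The group account pays out 4.9 × 34 = 166.60 in total (split across the unequal shares, but the aggregate is all that matters for the group sum).
The 7 free-riders keep 34 each, adding 238. Group total = 238 + 166.60 = 404.60.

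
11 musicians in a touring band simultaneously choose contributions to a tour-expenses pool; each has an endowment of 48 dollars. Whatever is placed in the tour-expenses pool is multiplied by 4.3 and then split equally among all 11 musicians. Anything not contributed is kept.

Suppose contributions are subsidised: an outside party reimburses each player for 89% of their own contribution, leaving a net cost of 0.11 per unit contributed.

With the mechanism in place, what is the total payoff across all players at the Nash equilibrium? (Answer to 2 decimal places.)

Under the mechanism each unit contributed yields (4.3/11) / 0.11 = 3.5537 back to its contributor per unit of net cost, which exceeds 1, making full contribution the dominant choice for everyone.
So the Nash equilibrium is full contribution by all 11; the group earns 11 × (48 × 0.89 + 4.3 × 48) = 2740.32.

2740.32 dollars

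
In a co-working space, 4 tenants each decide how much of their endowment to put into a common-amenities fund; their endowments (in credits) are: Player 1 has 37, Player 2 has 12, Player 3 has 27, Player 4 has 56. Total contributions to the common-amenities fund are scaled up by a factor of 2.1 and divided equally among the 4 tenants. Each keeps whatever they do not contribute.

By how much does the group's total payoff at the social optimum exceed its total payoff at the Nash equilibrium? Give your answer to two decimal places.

The private return per contributed unit is 2.1/4 = 0.5250 < 1 for every player regardless of endowment, so the Nash equilibrium is zero contribution and the group total is Σ E_j = 37 + 12 + 27 + 56 = 132.
Each contributed unit returns 2.100 to the group, so the social optimum is full contribution by everyone: group total = 2.100 × 132 = 277.20.
Efficiency loss = (2.100 − 1) × 132 = 145.20.

145.20 credits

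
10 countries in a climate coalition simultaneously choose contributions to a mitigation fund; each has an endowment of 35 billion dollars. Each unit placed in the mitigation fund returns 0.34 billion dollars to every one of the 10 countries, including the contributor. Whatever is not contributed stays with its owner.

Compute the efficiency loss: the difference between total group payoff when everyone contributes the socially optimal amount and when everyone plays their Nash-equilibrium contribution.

The private return per contributed unit is 0.34 < 1, so contributing 0 is dominant for every player. At the Nash equilibrium everyone keeps their 35, and the group total is 10 × 35 = 350.
Each contributed unit returns 3.400 to the group as a whole (0.34 to each of 10 players), which exceeds 1, so the social optimum is full contribution: group total = 3.400 × 350 = 1190.00.
Efficiency loss = 1190.00 − 350 = 840.00.

840.00 billion dollars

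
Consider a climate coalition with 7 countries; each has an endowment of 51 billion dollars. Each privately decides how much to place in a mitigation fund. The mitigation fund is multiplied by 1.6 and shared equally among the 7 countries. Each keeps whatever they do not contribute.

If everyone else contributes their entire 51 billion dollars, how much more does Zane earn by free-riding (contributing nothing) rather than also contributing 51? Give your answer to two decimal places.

39.34 billion dollars

Switching from a contribution of 51 to 0 lets Zane keep an extra 51 billion dollars, but lowers the mitigation fund by 51, which costs Zane their own share of that drop: 1.6/7 × 51 = 11.66.
Net gain = 51 − 11.66 = 39.34. The private return per contributed unit (0.2286) is below 1, so free-riding is indeed the best response regardless of what the others do.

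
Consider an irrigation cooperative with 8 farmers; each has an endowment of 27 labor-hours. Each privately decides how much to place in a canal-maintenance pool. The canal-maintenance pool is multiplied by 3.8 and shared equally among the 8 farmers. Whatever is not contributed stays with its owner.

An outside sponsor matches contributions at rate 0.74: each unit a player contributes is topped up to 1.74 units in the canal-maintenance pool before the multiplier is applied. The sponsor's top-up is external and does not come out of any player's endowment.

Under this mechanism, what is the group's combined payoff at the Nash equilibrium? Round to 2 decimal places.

216.00 labor-hours

Even with the mechanism, each unit contributed returns only 3.8 × 1.74 / 8 = 0.8265 per unit of net cost, so contributing nothing is still dominant.
Everyone keeps their endowment and the group total is 8 × 27 = 216.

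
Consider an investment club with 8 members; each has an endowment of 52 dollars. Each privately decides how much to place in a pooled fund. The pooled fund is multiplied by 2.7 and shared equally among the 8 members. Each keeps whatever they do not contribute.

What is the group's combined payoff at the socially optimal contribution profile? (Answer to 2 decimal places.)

1123.20 dollars

Each contributed unit returns 2.700 to the group as a whole (0.3375 to each of 8 players), which exceeds 1, so the social optimum is full contribution: group total = 2.700 × 416 = 1123.20.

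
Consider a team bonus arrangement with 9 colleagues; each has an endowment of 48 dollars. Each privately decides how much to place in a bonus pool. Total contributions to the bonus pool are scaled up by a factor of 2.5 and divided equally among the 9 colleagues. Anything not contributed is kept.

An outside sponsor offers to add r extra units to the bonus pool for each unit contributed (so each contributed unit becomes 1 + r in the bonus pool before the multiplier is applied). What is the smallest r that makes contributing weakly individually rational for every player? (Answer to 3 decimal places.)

With matching at rate r, one contributed unit becomes (1 + r) in the bonus pool and returns 2.5 × (1 + r) / 9 to the contributor.
Setting this equal to 1: 1 + r = 9/2.5 = 3.6000.
So the minimum matching rate is r = 3.6000 − 1 = 2.600.

2.600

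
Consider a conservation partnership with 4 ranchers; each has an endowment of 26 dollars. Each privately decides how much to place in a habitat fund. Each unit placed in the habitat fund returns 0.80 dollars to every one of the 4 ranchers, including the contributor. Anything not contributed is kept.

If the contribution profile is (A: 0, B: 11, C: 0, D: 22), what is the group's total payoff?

176.60 dollars

Total contributed: 0 + 11 + 0 + 22 = 33; total kept: 4 × 26 − 33 = 71.
The habitat fund pays out 0.80 × 4 × 33 = 105.60 in aggregate.
Group total = 71 + 105.60 = 176.60.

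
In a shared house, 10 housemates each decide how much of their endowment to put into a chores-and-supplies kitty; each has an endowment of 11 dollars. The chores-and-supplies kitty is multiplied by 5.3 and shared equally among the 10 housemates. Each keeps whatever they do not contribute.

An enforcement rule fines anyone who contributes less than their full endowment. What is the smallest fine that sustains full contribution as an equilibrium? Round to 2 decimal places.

5.17 dollars

Given the others contribute fully, the best deviation is to contribute 0 (any partial contribution still incurs the fine and gives up units whose private return 0.5300 is below 1).
Deviating from 11 to 0 saves 11 dollars but forfeits the deviator's share of the drop in the chores-and-supplies kitty: 5.3/10 × 11 = 5.83.
So the deviation gain is 11 − 5.83 = 5.17, and the fine must be at least 5.17 dollars to wipe it out.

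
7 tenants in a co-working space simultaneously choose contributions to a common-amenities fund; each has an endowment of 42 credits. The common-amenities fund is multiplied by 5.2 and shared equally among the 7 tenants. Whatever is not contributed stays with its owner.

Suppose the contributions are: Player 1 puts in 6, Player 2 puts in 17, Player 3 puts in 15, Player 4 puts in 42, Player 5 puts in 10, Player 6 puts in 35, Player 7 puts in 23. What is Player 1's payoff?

Total contributed: 6 + 17 + 15 + 42 + 10 + 35 + 23 = 148.
Each receives 5.2 × 148 / 7 = 109.94 from the common-amenities fund.
Player 1 keeps 42 − 6 = 36, so Player 1's payoff is 36 + 109.94 = 145.94.

145.94 credits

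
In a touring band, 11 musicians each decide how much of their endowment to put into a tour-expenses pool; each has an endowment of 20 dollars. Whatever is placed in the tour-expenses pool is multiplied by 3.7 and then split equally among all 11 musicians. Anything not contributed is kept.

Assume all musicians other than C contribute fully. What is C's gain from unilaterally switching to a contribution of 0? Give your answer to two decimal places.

13.27 dollars

Switching from a contribution of 20 to 0 lets C keep an extra 20 dollars, but lowers the tour-expenses pool by 20, which costs C their own share of that drop: 3.7/11 × 20 = 6.73.
Net gain = 20 − 6.73 = 13.27. The private return per contributed unit (0.3364) is below 1, so free-riding is indeed the best response regardless of what the others do.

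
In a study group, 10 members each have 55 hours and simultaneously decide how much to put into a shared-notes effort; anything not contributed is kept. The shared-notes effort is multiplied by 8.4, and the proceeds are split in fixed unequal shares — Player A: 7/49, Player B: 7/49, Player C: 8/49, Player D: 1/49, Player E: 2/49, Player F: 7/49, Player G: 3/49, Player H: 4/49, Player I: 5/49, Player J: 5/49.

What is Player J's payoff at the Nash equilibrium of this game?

243.57 hours

A player with share s gets back 8.4·s per unit contributed, so full contribution is dominant for anyone with s > 1/8.4 = 0.1190 and zero contribution is dominant for anyone below.
Player A, Player B, Player C and Player F are above the threshold, contributing 55 each; the remaining 6 contribute 0. Total contributed: 220.
Player J keeps 55 and receives 8.4 × 220 × 5/49 = 188.57 from the shared-notes effort, for a payoff of 243.57.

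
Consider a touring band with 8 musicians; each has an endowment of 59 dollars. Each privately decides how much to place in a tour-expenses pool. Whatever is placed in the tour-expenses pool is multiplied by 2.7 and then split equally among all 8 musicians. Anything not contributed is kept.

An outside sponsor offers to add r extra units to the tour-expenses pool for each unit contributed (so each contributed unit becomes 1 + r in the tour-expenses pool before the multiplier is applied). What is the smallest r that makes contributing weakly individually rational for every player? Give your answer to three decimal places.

1.963

With matching at rate r, one contributed unit becomes (1 + r) in the tour-expenses pool and returns 2.7 × (1 + r) / 8 to the contributor.
Setting this equal to 1: 1 + r = 8/2.7 = 2.9630.
So the minimum matching rate is r = 2.9630 − 1 = 1.963.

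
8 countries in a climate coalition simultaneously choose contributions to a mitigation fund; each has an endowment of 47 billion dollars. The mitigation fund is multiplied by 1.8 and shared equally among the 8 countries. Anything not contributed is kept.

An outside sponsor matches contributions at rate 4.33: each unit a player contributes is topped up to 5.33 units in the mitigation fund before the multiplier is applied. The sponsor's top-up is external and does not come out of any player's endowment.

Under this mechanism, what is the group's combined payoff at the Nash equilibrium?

With the mechanism, a contributed unit returns 1.8 × 5.33 / 8 = 1.1993 per unit of net cost to the contributor — now above 1 — so contributing fully is weakly dominant for every player.
At the Nash equilibrium everyone contributes 47. Group total payoff = 1.8 × 5.33 × 376 = 3607.34.

3607.34 billion dollars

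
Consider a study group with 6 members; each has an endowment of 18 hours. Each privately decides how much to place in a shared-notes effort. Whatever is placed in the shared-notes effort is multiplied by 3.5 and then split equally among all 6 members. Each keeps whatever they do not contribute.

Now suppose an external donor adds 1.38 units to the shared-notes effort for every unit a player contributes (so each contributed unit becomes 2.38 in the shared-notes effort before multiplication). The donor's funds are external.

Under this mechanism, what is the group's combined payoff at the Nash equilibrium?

With the mechanism, a contributed unit returns 3.5 × 2.38 / 6 = 1.3883 per unit of net cost to the contributor — now above 1 — so contributing fully is weakly dominant for every player.
So the Nash equilibrium is full contribution by all 6; the group earns 3.5 × 2.38 × 108 = 899.64.

899.64 hours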